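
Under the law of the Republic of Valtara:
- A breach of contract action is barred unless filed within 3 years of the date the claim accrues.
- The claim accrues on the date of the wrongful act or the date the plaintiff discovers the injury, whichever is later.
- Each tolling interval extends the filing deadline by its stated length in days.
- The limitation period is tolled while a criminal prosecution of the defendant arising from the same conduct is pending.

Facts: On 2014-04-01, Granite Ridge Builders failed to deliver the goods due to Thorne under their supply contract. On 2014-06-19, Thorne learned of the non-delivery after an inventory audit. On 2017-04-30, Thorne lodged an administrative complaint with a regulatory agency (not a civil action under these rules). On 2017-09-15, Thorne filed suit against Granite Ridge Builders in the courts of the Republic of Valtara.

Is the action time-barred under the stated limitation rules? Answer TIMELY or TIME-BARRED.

Taking the later of the act (2014-04-01) and discovery (2014-06-19), the claim accrued on 2014-06-19.
The untolled deadline — 3 years after 2014-06-19 — is 2017-06-19.
Nothing else in the chronology tolls or restarts the period.
Thorne filed on 2017-09-15, after the 2017-06-19 deadline, so the action is time-barred.

TIME-BARRED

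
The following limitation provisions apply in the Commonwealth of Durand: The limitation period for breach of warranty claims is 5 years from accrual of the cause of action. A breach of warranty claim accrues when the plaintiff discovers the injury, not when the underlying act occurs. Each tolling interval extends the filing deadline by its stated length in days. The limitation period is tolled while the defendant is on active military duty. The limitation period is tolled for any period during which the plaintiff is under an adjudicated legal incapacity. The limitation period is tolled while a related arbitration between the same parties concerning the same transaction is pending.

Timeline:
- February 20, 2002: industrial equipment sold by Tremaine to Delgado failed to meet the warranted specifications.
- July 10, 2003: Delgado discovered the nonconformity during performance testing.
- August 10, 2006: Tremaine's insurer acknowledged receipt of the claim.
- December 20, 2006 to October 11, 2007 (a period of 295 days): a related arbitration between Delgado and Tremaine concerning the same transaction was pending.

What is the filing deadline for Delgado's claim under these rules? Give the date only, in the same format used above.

May 1, 2009

The claim did not accrue until Delgado discovered the injury on July 10, 2003; the February 20, 2002 act date does not start the clock under the stated rule.
The untolled deadline — 5 years after July 10, 2003 — is July 10, 2008.
The period was tolled for 295 days by the pending related arbitration (December 20, 2006 to October 11, 2007), pushing the deadline to May 1, 2009.
Nothing else in the chronology tolls or restarts the period.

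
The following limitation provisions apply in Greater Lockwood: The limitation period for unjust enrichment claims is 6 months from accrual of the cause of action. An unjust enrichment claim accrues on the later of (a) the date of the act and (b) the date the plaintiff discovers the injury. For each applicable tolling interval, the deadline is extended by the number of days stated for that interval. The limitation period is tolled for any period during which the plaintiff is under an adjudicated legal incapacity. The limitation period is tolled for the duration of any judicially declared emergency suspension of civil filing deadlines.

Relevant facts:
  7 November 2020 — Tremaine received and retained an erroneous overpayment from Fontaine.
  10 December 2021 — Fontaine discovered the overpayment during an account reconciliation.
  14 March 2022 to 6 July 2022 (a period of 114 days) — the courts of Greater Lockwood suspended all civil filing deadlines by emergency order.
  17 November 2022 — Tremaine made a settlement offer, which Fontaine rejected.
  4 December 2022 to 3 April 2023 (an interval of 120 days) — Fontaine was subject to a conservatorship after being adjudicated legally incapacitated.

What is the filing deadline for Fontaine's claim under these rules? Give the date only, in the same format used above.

Because discovery on 10 December 2021 post-dates the 7 November 2020 act, accrual under the later-of rule falls on 10 December 2021.
6 months from 10 December 2021 is 10 June 2022.
Because the emergency suspension of filing deadlines ran from 14 March 2022 to 6 July 2022, the deadline is extended by 114 days to 2 October 2022.
The plaintiff's legal incapacity starting 4 December 2022 came too late — the period had run on 2 October 2022 — and so does not extend the deadline.
Nothing else in the chronology tolls or restarts the period.

2 October 2022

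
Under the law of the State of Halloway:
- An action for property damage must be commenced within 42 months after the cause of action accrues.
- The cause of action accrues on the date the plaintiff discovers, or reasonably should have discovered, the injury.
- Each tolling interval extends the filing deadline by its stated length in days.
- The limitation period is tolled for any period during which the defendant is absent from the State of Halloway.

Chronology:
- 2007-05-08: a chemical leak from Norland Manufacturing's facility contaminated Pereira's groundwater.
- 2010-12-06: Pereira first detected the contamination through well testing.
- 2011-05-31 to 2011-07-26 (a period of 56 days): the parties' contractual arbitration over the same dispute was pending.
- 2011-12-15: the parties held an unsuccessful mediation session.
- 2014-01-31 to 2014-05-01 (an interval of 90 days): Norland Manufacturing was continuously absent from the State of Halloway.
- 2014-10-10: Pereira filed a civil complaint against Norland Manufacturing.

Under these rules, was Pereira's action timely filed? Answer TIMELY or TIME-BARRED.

Under the discovery rule, the claim accrued on 2010-12-06, when Pereira discovered the injury — not on the 2007-05-08 date of the underlying act.
Adding the 42 months base period to 2010-12-06 gives a deadline of 2014-06-06, before any tolling.
The defendant's absence from the jurisdiction from 2014-01-31 to 2014-05-01 tolled the period for 90 days, extending the deadline to 2014-09-04.
The pending related arbitration from 2011-05-31 to 2011-07-26 does not toll the period, because no stated rule makes a pending arbitration a tolling event.
None of the other events listed affects the running of the period under the stated rules.
Pereira filed on 2014-10-10, after the 2014-09-04 deadline, so the action is time-barred.

TIME-BARRED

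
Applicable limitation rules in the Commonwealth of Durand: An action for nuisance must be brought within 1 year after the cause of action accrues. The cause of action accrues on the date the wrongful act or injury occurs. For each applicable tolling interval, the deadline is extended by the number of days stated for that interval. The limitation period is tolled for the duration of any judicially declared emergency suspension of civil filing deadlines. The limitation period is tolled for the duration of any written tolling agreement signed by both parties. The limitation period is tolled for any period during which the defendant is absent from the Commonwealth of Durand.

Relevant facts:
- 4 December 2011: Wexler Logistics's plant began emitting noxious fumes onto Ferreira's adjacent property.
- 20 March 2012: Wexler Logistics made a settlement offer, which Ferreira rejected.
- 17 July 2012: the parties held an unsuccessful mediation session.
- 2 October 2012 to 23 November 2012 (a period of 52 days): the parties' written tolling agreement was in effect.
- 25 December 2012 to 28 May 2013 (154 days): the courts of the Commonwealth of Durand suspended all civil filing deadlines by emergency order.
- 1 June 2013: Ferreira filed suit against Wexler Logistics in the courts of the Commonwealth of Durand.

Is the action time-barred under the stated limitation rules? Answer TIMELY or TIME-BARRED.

The limitation period began to run on 4 December 2011.
1 year from 4 December 2011 is 4 December 2012.
The written tolling agreement from 2 October 2012 to 23 November 2012 tolled the period for 52 days, extending the deadline to 25 January 2013.
The emergency suspension of filing deadlines from 25 December 2012 to 28 May 2013 tolled the period for 154 days, extending the deadline to 28 June 2013.
None of the other events listed affects the running of the period under the stated rules.
Ferreira filed on 1 June 2013, before the 28 June 2013 deadline, so the action is timely.

TIMELY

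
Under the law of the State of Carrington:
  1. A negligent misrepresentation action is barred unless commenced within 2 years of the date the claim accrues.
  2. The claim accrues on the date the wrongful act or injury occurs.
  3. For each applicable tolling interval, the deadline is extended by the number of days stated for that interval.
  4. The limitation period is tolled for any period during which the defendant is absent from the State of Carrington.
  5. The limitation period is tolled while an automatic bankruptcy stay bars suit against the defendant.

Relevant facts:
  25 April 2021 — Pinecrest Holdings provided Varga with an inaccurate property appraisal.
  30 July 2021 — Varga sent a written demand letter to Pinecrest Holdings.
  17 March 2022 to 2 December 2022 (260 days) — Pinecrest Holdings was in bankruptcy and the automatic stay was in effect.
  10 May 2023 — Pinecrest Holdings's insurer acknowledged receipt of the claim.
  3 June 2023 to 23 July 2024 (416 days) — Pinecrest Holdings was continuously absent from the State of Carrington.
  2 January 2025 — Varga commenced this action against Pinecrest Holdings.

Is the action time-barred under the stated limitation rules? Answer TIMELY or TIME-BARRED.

TIMELY

The claim accrued on 25 April 2021, the date of the act.
The untolled deadline — 2 years after 25 April 2021 — is 25 April 2023.
The automatic bankruptcy stay from 17 March 2022 to 2 December 2022 tolled the period for 260 days, extending the deadline to 10 January 2024.
Because the defendant's absence from the jurisdiction ran from 3 June 2023 to 23 July 2024, the deadline is extended by 416 days to 1 March 2025.
Nothing else in the chronology tolls or restarts the period.
Filing on 2 January 2025 beat the 1 March 2025 deadline — the action is timely.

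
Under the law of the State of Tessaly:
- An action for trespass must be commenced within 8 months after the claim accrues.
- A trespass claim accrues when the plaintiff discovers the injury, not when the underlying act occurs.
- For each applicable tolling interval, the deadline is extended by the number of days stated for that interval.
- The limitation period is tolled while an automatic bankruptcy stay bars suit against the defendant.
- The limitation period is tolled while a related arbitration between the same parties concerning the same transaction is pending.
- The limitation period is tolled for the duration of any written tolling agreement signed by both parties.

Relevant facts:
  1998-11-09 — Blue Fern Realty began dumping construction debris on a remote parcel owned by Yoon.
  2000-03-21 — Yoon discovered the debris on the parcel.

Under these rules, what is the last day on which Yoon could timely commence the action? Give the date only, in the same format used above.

2000-11-21

The claim did not accrue until Yoon discovered the injury on 2000-03-21; the 1998-11-09 act date does not start the clock under the stated rule.
8 months from 2000-03-21 is 2000-11-21.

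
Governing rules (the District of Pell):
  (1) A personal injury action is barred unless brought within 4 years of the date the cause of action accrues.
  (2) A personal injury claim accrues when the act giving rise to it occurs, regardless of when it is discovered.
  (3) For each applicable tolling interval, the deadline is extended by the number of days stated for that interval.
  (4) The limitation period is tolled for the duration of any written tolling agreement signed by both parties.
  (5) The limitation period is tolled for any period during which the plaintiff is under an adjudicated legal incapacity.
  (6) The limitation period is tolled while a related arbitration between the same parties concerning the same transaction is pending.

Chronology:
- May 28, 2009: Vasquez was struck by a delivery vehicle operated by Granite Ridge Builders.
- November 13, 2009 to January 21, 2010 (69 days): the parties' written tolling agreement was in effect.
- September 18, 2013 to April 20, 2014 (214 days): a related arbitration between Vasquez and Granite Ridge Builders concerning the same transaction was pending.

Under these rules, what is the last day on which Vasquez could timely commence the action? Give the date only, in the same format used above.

The limitation period began to run on May 28, 2009.
The untolled deadline — 4 years after May 28, 2009 — is May 28, 2013.
The written tolling agreement from November 13, 2009 to January 21, 2010 tolled the period for 69 days, extending the deadline to August 5, 2013.
By the time the pending related arbitration began on September 18, 2013, the limitation period had already expired on August 5, 2013; that interval cannot revive it.

August 5, 2013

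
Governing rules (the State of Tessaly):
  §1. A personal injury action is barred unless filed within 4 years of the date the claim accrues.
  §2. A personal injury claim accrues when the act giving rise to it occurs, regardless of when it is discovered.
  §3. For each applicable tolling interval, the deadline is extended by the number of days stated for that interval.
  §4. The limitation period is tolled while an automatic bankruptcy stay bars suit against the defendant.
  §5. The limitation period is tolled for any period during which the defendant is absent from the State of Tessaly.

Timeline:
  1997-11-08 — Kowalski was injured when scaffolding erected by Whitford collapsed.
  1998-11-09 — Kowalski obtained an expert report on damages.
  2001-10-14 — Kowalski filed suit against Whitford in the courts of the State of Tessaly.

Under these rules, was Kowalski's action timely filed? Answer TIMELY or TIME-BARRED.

TIMELY

The limitation period began to run on 1997-11-08.
4 years from 1997-11-08 is 2001-11-08.
The other events in the timeline have no effect on the limitation period under the stated rules.
Kowalski filed on 2001-10-14, before the 2001-11-08 deadline, so the action is timely.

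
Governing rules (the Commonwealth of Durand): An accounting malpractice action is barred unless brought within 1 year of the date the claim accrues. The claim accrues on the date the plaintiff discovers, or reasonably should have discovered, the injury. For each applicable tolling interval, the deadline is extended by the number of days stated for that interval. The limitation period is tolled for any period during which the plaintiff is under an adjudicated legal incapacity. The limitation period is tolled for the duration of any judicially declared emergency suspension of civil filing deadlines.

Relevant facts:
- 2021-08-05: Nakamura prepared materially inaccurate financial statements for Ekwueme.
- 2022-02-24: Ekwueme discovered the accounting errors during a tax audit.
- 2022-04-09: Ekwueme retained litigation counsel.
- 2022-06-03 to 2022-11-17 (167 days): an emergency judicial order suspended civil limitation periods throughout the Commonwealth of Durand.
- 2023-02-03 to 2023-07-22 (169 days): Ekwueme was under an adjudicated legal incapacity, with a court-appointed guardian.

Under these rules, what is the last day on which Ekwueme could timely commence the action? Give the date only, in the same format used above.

Under the discovery rule, the claim accrued on 2022-02-24, when Ekwueme discovered the injury — not on the 2021-08-05 date of the underlying act.
The untolled deadline — 1 year after 2022-02-24 — is 2023-02-24.
The emergency suspension of filing deadlines from 2022-06-03 to 2022-11-17 tolled the period for 167 days, extending the deadline to 2023-08-10.
The plaintiff's legal incapacity from 2023-02-03 to 2023-07-22 tolled the period for 169 days, extending the deadline to 2024-01-26.
Nothing else in the chronology tolls or restarts the period.

2024-01-26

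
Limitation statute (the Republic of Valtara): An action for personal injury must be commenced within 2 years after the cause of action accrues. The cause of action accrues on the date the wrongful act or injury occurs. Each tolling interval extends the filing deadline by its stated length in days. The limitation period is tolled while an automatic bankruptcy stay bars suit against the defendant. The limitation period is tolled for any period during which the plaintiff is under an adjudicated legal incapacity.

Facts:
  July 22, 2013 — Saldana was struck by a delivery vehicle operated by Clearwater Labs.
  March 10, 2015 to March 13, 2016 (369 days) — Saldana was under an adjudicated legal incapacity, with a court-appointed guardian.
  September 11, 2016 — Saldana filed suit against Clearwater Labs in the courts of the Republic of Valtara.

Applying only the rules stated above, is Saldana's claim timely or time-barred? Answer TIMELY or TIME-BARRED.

TIME-BARRED

The claim accrued on July 22, 2013, when the wrongful act occurred.
The untolled deadline — 2 years after July 22, 2013 — is July 22, 2015.
Because the plaintiff's legal incapacity ran from March 10, 2015 to March 13, 2016, the deadline is extended by 369 days to July 25, 2016.
Filing on September 11, 2016 missed the July 25, 2016 deadline — the action is time-barred.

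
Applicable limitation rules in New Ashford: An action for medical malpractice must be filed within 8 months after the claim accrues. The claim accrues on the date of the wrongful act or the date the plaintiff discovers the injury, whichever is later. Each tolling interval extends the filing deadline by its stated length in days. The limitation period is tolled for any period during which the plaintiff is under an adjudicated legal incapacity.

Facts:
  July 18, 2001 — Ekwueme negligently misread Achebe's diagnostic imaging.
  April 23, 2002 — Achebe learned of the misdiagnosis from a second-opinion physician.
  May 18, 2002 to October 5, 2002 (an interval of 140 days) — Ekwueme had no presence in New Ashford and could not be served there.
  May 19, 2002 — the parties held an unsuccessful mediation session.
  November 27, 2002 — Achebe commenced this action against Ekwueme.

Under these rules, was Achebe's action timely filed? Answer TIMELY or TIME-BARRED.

TIMELY

The claim accrued on April 23, 2002 — the later of the July 18, 2001 act and the April 23, 2002 discovery.
Adding the 8 months base period to April 23, 2002 gives a deadline of December 23, 2002, before any tolling.
No stated provision tolls the period for the defendant's absence, so the interval from May 18, 2002 to October 5, 2002 has no effect on the deadline.
Nothing else in the chronology tolls or restarts the period.
Achebe filed on November 27, 2002, before the December 23, 2002 deadline, so the action is timely.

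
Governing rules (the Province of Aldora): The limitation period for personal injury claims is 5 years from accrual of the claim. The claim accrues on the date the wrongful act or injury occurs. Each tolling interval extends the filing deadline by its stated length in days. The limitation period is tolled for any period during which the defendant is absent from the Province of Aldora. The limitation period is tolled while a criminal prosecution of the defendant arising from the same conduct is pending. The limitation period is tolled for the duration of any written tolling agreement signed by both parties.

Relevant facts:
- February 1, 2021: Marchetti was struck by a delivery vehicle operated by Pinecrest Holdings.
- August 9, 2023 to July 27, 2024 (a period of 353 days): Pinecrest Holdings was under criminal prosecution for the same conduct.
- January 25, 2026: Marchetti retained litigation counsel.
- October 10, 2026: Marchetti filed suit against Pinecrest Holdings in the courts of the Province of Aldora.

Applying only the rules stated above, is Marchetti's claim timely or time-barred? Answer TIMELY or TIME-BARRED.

TIMELY

The limitation period began to run on February 1, 2021.
Adding the 5 years base period to February 1, 2021 gives a deadline of February 1, 2026, before any tolling.
The pending criminal prosecution from August 9, 2023 to July 27, 2024 tolled the period for 353 days, extending the deadline to January 20, 2027.
The other events in the timeline have no effect on the limitation period under the stated rules.
The October 10, 2026 filing precedes the January 20, 2027 deadline; the claim is timely.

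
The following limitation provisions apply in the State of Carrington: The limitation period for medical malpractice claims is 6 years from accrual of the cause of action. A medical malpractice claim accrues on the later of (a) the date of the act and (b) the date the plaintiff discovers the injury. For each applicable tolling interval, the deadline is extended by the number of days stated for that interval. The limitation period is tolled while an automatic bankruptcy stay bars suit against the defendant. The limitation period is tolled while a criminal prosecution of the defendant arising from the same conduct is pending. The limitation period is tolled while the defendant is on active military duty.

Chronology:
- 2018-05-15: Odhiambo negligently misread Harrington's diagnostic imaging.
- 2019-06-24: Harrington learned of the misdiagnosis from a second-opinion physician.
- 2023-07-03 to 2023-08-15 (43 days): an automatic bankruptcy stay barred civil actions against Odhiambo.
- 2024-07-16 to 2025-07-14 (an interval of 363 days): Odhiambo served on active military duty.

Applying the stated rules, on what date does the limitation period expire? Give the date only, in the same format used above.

2026-08-04

The claim accrued on 2019-06-24 — the later of the 2018-05-15 act and the 2019-06-24 discovery.
Adding the 6 years base period to 2019-06-24 gives a deadline of 2025-06-24, before any tolling.
The period was tolled for 43 days by the automatic bankruptcy stay (2023-07-03 to 2023-08-15), pushing the deadline to 2025-08-06.
The period was tolled for 363 days by the defendant's active military service (2024-07-16 to 2025-07-14), pushing the deadline to 2026-08-04.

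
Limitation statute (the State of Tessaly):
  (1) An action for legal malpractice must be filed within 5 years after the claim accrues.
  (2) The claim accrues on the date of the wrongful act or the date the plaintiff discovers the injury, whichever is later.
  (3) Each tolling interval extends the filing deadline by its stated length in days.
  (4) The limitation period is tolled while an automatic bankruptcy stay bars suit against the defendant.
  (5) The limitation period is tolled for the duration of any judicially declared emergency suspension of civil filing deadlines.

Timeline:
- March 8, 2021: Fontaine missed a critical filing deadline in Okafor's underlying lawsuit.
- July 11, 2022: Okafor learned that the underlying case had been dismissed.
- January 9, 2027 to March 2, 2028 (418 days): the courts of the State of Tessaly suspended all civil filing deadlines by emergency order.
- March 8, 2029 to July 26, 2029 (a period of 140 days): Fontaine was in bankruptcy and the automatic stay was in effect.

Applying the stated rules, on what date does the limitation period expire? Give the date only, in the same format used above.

September 1, 2028

Taking the later of the act (March 8, 2021) and discovery (July 11, 2022), the claim accrued on July 11, 2022.
5 years from July 11, 2022 is July 11, 2027.
The emergency suspension of filing deadlines from January 9, 2027 to March 2, 2028 tolled the period for 418 days, extending the deadline to September 1, 2028.
By the time the automatic bankruptcy stay began on March 8, 2029, the limitation period had already expired on September 1, 2028; that interval cannot revive it.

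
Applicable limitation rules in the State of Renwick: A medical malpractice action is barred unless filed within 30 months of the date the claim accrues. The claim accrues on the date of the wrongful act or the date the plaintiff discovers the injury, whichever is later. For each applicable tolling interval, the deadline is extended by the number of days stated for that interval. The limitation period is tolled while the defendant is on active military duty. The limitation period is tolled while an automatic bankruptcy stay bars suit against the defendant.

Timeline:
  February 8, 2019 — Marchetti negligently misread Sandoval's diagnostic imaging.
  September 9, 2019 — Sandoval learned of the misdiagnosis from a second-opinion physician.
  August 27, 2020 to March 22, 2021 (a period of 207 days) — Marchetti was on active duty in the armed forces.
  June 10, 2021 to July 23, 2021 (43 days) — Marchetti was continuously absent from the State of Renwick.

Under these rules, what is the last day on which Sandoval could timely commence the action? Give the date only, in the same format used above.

October 2, 2022

The claim accrued on September 9, 2019 — the later of the February 8, 2019 act and the September 9, 2019 discovery.
30 months from September 9, 2019 is March 9, 2022.
Because the defendant's active military service ran from August 27, 2020 to March 22, 2021, the deadline is extended by 207 days to October 2, 2022.
Although the defendant's absence ran from June 10, 2021 to July 23, 2021, the stated rules do not make that a tolling event, so it is disregarded.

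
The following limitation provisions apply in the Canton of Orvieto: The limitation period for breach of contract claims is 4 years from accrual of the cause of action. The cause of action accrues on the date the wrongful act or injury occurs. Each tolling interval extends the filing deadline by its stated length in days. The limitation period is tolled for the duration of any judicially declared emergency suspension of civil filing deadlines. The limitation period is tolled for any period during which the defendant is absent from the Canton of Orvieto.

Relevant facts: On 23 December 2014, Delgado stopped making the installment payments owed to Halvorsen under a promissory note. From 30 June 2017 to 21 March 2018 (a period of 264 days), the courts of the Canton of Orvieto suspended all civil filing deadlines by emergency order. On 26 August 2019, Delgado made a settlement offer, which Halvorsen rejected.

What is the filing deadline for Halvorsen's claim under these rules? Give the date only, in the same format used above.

13 September 2019

The cause of action accrued on 23 December 2014, the date of the act.
Adding the 4 years base period to 23 December 2014 gives a deadline of 23 December 2018, before any tolling.
The emergency suspension of filing deadlines from 30 June 2017 to 21 March 2018 tolled the period for 264 days, extending the deadline to 13 September 2019.
The other events in the timeline have no effect on the limitation period under the stated rules.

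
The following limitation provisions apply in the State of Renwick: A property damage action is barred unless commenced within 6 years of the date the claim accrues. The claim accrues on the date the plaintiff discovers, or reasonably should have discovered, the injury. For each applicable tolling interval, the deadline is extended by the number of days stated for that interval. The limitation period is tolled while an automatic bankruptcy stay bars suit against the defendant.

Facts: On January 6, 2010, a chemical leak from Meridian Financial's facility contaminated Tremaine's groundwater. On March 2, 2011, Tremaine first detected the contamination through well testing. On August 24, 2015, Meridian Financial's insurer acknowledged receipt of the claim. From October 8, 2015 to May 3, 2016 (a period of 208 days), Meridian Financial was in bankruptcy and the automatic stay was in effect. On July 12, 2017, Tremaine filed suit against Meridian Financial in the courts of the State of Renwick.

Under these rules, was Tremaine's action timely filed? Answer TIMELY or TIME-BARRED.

Accrual is tied to discovery, so the period began on March 2, 2011 rather than on January 6, 2010 when the act occurred.
6 years from March 2, 2011 is March 2, 2017.
Because the automatic bankruptcy stay ran from October 8, 2015 to May 3, 2016, the deadline is extended by 208 days to September 26, 2017.
The other events in the timeline have no effect on the limitation period under the stated rules.
Tremaine filed on July 12, 2017, before the September 26, 2017 deadline, so the action is timely.

TIMELY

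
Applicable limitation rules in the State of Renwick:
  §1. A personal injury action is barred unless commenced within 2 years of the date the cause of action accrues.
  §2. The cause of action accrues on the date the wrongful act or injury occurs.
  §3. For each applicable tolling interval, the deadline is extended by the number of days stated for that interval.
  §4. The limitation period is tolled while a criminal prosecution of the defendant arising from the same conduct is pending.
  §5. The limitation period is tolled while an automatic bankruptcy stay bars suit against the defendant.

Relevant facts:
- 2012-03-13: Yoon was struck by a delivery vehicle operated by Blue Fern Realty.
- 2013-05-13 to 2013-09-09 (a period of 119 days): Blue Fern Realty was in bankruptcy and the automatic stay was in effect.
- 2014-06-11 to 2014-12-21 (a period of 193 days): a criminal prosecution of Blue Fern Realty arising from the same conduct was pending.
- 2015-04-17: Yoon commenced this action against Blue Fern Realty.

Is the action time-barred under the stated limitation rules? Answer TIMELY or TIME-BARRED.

The limitation period began to run on 2012-03-13.
2 years from 2012-03-13 is 2014-03-13.
Because the automatic bankruptcy stay ran from 2013-05-13 to 2013-09-09, the deadline is extended by 119 days to 2014-07-10.
The period was tolled for 193 days by the pending criminal prosecution (2014-06-11 to 2014-12-21), pushing the deadline to 2015-01-19.
Yoon filed on 2015-04-17, after the 2015-01-19 deadline, so the action is time-barred.

TIME-BARRED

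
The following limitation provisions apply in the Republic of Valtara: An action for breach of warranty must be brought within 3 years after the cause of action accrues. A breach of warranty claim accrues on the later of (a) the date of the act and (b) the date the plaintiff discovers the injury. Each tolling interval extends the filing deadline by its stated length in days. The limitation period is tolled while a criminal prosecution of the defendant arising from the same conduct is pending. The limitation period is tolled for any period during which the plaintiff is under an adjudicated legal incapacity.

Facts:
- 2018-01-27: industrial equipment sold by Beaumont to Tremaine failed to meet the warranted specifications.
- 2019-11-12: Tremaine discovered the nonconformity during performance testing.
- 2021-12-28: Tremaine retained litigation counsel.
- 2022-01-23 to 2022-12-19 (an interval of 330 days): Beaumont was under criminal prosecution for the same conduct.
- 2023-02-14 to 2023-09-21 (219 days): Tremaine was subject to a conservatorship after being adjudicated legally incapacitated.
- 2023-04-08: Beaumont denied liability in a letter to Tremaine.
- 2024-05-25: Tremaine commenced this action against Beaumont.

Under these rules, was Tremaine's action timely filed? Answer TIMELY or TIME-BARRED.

TIME-BARRED

Taking the later of the act (2018-01-27) and discovery (2019-11-12), the claim accrued on 2019-11-12.
3 years from 2019-11-12 is 2022-11-12.
The pending criminal prosecution from 2022-01-23 to 2022-12-19 tolled the period for 330 days, extending the deadline to 2023-10-08.
The period was tolled for 219 days by the plaintiff's legal incapacity (2023-02-14 to 2023-09-21), pushing the deadline to 2024-05-14.
None of the other events listed affects the running of the period under the stated rules.
The 2024-05-25 filing falls after the 2024-05-14 deadline; the claim is time-barred.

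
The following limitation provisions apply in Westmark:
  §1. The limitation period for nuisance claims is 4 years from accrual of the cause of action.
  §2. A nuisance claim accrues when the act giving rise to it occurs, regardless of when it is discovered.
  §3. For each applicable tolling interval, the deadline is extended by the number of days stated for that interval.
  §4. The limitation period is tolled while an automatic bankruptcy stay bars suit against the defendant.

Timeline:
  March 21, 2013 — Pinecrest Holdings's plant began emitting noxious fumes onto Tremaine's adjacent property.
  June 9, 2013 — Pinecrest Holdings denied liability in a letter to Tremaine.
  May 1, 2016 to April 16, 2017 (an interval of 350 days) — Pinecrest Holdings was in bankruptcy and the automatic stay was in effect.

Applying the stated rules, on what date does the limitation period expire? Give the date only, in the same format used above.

March 6, 2018

The claim accrued on March 21, 2013, when the wrongful act occurred.
4 years from March 21, 2013 is March 21, 2017.
The period was tolled for 350 days by the automatic bankruptcy stay (May 1, 2016 to April 16, 2017), pushing the deadline to March 6, 2018.
Nothing else in the chronology tolls or restarts the period.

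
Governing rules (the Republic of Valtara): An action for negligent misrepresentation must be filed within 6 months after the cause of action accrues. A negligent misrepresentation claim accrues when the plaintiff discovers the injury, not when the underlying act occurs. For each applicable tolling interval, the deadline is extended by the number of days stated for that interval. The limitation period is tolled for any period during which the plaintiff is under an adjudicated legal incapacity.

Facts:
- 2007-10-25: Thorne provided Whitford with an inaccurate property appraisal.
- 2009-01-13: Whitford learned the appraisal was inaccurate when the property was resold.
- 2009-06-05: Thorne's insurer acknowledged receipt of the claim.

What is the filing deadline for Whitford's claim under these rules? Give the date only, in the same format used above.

2009-07-13

Accrual is tied to discovery, so the period began on 2009-01-13 rather than on 2007-10-25 when the act occurred.
6 months from 2009-01-13 is 2009-07-13.
Nothing else in the chronology tolls or restarts the period.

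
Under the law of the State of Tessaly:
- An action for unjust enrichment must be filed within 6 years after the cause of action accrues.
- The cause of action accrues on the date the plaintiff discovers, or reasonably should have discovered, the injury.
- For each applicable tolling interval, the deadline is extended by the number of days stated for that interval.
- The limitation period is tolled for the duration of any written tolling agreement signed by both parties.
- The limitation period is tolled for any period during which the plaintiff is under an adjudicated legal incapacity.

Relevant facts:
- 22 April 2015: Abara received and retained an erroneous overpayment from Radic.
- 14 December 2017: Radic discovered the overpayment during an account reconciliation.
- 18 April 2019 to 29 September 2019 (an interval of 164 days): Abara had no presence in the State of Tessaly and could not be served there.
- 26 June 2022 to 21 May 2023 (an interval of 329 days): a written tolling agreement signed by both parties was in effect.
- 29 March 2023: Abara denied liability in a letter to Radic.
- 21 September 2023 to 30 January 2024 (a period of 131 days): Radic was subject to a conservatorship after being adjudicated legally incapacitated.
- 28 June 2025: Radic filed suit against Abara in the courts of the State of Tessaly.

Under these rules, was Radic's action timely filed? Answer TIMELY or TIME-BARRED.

The claim did not accrue until Radic discovered the injury on 14 December 2017; the 22 April 2015 act date does not start the clock under the stated rule.
The untolled deadline — 6 years after 14 December 2017 — is 14 December 2023.
Because the written tolling agreement ran from 26 June 2022 to 21 May 2023, the deadline is extended by 329 days to 7 November 2024.
The period was tolled for 131 days by the plaintiff's legal incapacity (21 September 2023 to 30 January 2024), pushing the deadline to 18 March 2025.
The defendant's absence from the jurisdiction from 18 April 2019 to 29 September 2019 does not toll the period, because no stated rule makes the defendant's absence a tolling event.
None of the other events listed affects the running of the period under the stated rules.
The 28 June 2025 filing falls after the 18 March 2025 deadline; the claim is time-barred.

TIME-BARRED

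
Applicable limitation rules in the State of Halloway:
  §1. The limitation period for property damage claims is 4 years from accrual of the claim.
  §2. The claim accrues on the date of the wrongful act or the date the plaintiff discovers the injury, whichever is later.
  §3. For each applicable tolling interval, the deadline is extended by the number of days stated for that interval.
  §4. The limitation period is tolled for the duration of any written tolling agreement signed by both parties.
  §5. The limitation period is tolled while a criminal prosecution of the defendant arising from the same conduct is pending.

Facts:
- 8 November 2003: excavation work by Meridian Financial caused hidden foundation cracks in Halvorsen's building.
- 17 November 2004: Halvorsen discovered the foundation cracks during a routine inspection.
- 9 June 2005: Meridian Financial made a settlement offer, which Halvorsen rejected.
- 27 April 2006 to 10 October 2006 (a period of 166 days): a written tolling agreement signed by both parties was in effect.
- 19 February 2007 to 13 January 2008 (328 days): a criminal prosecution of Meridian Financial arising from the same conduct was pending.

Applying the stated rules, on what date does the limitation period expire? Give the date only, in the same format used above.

26 March 2010

The claim accrued on 17 November 2004 — the later of the 8 November 2003 act and the 17 November 2004 discovery.
4 years from 17 November 2004 is 17 November 2008.
The written tolling agreement from 27 April 2006 to 10 October 2006 tolled the period for 166 days, extending the deadline to 2 May 2009.
Because the pending criminal prosecution ran from 19 February 2007 to 13 January 2008, the deadline is extended by 328 days to 26 March 2010.
None of the other events listed affects the running of the period under the stated rules.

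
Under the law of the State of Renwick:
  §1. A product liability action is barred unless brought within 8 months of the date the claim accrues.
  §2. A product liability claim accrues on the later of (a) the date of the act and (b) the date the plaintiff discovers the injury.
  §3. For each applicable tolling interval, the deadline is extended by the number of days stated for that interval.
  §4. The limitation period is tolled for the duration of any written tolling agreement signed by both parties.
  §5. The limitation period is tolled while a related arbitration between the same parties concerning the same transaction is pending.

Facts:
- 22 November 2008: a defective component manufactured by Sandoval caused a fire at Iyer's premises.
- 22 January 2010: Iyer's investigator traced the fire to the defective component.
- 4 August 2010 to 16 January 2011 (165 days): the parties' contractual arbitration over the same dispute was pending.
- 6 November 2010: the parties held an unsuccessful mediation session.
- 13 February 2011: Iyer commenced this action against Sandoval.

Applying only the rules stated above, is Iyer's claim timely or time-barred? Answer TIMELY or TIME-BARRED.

Because discovery on 22 January 2010 post-dates the 22 November 2008 act, accrual under the later-of rule falls on 22 January 2010.
Adding the 8 months base period to 22 January 2010 gives a deadline of 22 September 2010, before any tolling.
The pending related arbitration from 4 August 2010 to 16 January 2011 tolled the period for 165 days, extending the deadline to 6 March 2011.
Nothing else in the chronology tolls or restarts the period.
Iyer filed on 13 February 2011, before the 6 March 2011 deadline, so the action is timely.

TIMELY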